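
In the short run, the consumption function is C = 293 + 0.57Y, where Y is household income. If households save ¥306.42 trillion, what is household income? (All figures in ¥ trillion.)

Y = 1394

S = Y − C = -293 + 0.43Y
-293 + 0.43Y = 306.42, so 0.43Y = 599.42 and Y = 1394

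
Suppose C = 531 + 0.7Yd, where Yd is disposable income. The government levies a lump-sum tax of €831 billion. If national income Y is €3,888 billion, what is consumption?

C = 2670.9

Yd = Y − T = 3888 − 831 = 3057
C = 531 + 0.7(3057) = 531 + 2139.9 = 2670.9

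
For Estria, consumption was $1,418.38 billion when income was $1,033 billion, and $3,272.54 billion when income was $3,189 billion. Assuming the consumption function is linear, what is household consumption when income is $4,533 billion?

MPC = (3272.54 − 1418.38)/(3189 − 1033) = 1854.16/2156 = 0.86
a = 1418.38 − 0.86(1033) = 1418.38 − 888.38 = 530
C = 530 + 0.86(4533) = 530 + 3898.38 = 4428.38

C = 4428.38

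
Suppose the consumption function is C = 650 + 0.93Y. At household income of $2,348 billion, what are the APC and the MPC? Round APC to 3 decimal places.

APC = 1.207; MPC = 0.93

MPC = 0.93 (the slope of the consumption function)
C = 650 + 0.93(2348) = 2833.64, so APC = 2833.64/2348 = 1.207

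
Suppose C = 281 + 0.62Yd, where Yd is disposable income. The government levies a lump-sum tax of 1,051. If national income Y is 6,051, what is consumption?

C = 3381

Yd = Y − T = 6051 − 1051 = 5000
C = 281 + 0.62(5000) = 281 + 3100 = 3381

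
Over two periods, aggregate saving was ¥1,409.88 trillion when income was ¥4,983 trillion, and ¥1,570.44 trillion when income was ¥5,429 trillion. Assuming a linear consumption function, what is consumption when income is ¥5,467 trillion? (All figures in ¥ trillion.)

MPS = ΔS/ΔY = (1570.44 − 1409.88)/(5429 − 4983) = 160.56/446 = 0.36
MPC = 1 − MPS = 0.64
Autonomous saving = 1409.88 − 0.36(4983) = -384, so a = 384
C = 384 + 0.64(5467) = 384 + 3498.88 = 3882.88

C = 3882.88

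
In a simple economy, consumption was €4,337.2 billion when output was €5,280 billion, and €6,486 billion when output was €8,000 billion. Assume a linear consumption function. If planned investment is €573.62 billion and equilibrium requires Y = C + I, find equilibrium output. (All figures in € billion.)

MPC = (6486 − 4337.2)/(8000 − 5280) = 2148.8/2720 = 0.79
a = 4337.2 − 0.79(5280) = 166
Equilibrium: Y = 166 + 0.79Y + 573.62
0.21Y = 739.62, so Y = 739.62/0.21 = 3522

Y = 3522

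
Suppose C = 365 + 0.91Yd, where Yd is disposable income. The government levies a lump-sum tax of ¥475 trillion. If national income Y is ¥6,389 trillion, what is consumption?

C = 5746.74

Yd = Y − T = 6389 − 475 = 5914
C = 365 + 0.91(5914) = 365 + 5381.74 = 5746.74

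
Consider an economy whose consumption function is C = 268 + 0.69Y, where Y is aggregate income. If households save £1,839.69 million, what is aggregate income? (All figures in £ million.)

Y = 6799

S = Y − C = -268 + 0.31Y
-268 + 0.31Y = 1839.69, so 0.31Y = 2107.69 and Y = 6799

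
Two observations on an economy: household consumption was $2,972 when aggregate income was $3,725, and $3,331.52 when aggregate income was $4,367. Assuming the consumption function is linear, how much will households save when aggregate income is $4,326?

S = 1017.44

MPC = (3331.52 − 2972)/(4367 − 3725) = 359.52/642 = 0.56
a = 2972 − 0.56(3725) = 2972 − 2086 = 886
C = 886 + 0.56(4326) = 3308.56
S = 4326 − 3308.56 = 1017.44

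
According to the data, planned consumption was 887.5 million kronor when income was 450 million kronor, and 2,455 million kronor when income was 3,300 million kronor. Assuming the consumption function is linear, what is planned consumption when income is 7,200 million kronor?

MPC = (2455 − 887.5)/(3300 − 450) = 1567.5/2850 = 0.55
a = 887.5 − 0.55(450) = 887.5 − 247.5 = 640
C = 640 + 0.55(7200) = 640 + 3960 = 4600

C = 4600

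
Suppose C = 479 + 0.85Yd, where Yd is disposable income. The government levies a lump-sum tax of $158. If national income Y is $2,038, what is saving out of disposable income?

S = -197

Yd = Y − T = 2038 − 158 = 1880
C = 479 + 0.85(1880) = 479 + 1598 = 2077
S = Yd − C = 1880 − 2077 = -197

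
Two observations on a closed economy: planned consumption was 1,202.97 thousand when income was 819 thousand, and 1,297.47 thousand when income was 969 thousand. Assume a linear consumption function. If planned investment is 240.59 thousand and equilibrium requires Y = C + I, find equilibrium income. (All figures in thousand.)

Y = 2507

MPC = (1297.47 − 1202.97)/(969 − 819) = 94.5/150 = 0.63
a = 1202.97 − 0.63(819) = 687
Equilibrium: Y = 687 + 0.63Y + 240.59
0.37Y = 927.59, so Y = 927.59/0.37 = 2507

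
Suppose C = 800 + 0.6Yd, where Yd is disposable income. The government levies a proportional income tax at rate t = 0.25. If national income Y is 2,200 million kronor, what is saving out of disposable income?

Yd = (1 − 0.25)(2200) = 0.75(2200) = 1650
C = 800 + 0.6(1650) = 800 + 990 = 1790
S = Yd − C = 1650 − 1790 = -140

S = -140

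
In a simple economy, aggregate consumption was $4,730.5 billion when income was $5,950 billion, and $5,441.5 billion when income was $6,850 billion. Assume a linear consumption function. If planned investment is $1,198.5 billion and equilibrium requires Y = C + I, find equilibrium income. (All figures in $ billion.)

Y = 5850

MPC = (5441.5 − 4730.5)/(6850 − 5950) = 711/900 = 0.79
a = 4730.5 − 0.79(5950) = 30
Equilibrium: Y = 30 + 0.79Y + 1198.5
0.21Y = 1228.5, so Y = 1228.5/0.21 = 5850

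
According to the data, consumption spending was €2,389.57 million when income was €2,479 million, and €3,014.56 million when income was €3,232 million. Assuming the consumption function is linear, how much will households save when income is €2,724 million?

MPC = (3014.56 − 2389.57)/(3232 − 2479) = 624.99/753 = 0.83
a = 2389.57 − 0.83(2479) = 2389.57 − 2057.57 = 332
C = 332 + 0.83(2724) = 2592.92
S = 2724 − 2592.92 = 131.08

S = 131.08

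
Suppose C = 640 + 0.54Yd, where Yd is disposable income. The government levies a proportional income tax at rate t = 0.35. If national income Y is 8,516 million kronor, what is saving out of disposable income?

Yd = (1 − 0.35)(8516) = 0.65(8516) = 5535.4
C = 640 + 0.54(5535.4) = 640 + 2989.116 = 3629.116
S = Yd − C = 5535.4 − 3629.116 = 1906.284

S = 1906.284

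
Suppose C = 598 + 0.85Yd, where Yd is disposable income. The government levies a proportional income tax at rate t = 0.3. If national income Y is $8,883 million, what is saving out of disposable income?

S = 334.715

Yd = (1 − 0.3)(8883) = 0.7(8883) = 6218.1
C = 598 + 0.85(6218.1) = 598 + 5285.385 = 5883.385
S = Yd − C = 6218.1 − 5883.385 = 334.715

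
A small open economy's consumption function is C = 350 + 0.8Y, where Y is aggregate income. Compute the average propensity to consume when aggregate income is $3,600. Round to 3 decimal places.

APC = 0.897

C = 350 + 0.8(3600) = 3230
APC = C/Y = 3230/3600 = 0.897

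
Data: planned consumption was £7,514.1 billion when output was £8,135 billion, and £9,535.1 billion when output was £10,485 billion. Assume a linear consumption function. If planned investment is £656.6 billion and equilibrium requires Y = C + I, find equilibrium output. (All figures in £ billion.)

Y = 8390

MPC = (9535.1 − 7514.1)/(10485 − 8135) = 2021/2350 = 0.86
a = 7514.1 − 0.86(8135) = 518
Equilibrium: Y = 518 + 0.86Y + 656.6
0.14Y = 1174.6, so Y = 1174.6/0.14 = 8390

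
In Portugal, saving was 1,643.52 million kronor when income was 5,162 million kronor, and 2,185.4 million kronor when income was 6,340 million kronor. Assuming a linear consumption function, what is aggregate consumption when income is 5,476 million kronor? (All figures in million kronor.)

MPS = ΔS/ΔY = (2185.4 − 1643.52)/(6340 − 5162) = 541.88/1178 = 0.46
MPC = 1 − MPS = 0.54
Autonomous saving = 1643.52 − 0.46(5162) = -731, so a = 731
C = 731 + 0.54(5476) = 731 + 2957.04 = 3688.04

C = 3688.04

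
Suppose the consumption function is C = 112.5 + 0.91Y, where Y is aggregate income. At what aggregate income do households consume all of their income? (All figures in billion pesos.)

Y = 1250

At break-even, C = Y: 112.5 + 0.91Y = Y
0.09Y = 112.5, so Y = 112.5/0.09 = 1250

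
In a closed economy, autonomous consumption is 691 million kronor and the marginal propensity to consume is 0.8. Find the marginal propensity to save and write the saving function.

MPS = 0.2; S = -691 + 0.2Y

MPS = 1 − MPC = 1 − 0.8 = 0.2
S = Y − C = -691 + 0.2Y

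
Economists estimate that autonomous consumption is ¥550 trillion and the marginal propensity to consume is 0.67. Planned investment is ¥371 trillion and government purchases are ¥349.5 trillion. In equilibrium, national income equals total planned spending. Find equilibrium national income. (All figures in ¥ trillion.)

Y = C + I + G = 550 + 0.67Y + 371 + 349.5
Y − 0.67Y = 1270.5
0.33Y = 1270.5, so Y = 1270.5/0.33 = 3850

Y = 3850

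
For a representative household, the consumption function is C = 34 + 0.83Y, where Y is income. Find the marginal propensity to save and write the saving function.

MPS = 0.17; S = -34 + 0.17Y

MPS = 1 − MPC = 1 − 0.83 = 0.17
S = Y − C = -34 + 0.17Y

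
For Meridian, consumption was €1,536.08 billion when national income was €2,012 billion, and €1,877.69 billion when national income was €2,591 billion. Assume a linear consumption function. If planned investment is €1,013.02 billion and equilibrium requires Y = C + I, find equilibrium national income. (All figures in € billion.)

Y = 3322

MPC = (1877.69 − 1536.08)/(2591 − 2012) = 341.61/579 = 0.59
a = 1536.08 − 0.59(2012) = 349
Equilibrium: Y = 349 + 0.59Y + 1013.02
0.41Y = 1362.02, so Y = 1362.02/0.41 = 3322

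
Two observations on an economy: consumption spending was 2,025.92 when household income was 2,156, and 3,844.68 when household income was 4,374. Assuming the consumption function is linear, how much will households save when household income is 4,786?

S = 603.48

MPC = (3844.68 − 2025.92)/(4374 − 2156) = 1818.76/2218 = 0.82
a = 2025.92 − 0.82(2156) = 2025.92 − 1767.92 = 258
C = 258 + 0.82(4786) = 4182.52
S = 4786 − 4182.52 = 603.48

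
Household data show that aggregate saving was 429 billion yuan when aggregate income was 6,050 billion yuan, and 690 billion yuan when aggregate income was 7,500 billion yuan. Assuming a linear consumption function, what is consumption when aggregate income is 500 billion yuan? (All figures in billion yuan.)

C = 1070

MPS = ΔS/ΔY = (690 − 429)/(7500 − 6050) = 261/1450 = 0.18
MPC = 1 − MPS = 0.82
Autonomous saving = 429 − 0.18(6050) = -660, so a = 660
C = 660 + 0.82(500) = 660 + 410 = 1070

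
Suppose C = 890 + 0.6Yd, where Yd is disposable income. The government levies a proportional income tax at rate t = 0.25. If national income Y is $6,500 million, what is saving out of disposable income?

Yd = (1 − 0.25)(6500) = 0.75(6500) = 4875
C = 890 + 0.6(4875) = 890 + 2925 = 3815
S = Yd − C = 4875 − 3815 = 1060

S = 1060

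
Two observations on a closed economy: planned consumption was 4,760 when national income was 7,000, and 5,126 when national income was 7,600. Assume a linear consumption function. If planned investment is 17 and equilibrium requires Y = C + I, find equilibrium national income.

Y = 1300

MPC = (5126 − 4760)/(7600 − 7000) = 366/600 = 0.61
a = 4760 − 0.61(7000) = 490
Equilibrium: Y = 490 + 0.61Y + 17
0.39Y = 507, so Y = 507/0.39 = 1300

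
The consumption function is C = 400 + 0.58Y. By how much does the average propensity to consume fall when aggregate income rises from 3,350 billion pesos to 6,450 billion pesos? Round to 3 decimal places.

At Y = 3350: C = 400 + 0.58(3350) = 2343, APC = 2343/3350 = 0.6994
At Y = 6450: C = 4141, APC = 4141/6450 = 0.6420
Fall in APC = 0.6994 − 0.6420 = 0.0574 ≈ 0.057

ΔAPC = 0.057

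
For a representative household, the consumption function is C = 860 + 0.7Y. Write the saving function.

S = Y − C = Y − (860 + 0.7Y) = -860 + (1 − 0.7)Y

S = -860 + 0.3Y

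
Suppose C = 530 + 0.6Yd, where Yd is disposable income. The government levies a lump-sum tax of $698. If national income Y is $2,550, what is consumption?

Yd = Y − T = 2550 − 698 = 1852
C = 530 + 0.6(1852) = 530 + 1111.2 = 1641.2

C = 1641.2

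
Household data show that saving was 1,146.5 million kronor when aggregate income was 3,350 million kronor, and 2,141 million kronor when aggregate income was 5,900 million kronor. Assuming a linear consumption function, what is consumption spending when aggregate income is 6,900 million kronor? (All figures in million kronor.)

MPS = ΔS/ΔY = (2141 − 1146.5)/(5900 − 3350) = 994.5/2550 = 0.39
MPC = 1 − MPS = 0.61
Autonomous saving = 1146.5 − 0.39(3350) = -160, so a = 160
C = 160 + 0.61(6900) = 160 + 4209 = 4369

C = 4369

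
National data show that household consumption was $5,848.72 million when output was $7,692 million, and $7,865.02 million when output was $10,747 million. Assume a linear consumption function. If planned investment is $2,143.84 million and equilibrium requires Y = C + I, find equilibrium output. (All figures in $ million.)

MPC = (7865.02 − 5848.72)/(10747 − 7692) = 2016.3/3055 = 0.66
a = 5848.72 − 0.66(7692) = 772
Equilibrium: Y = 772 + 0.66Y + 2143.84
0.34Y = 2915.84, so Y = 2915.84/0.34 = 8576

Y = 8576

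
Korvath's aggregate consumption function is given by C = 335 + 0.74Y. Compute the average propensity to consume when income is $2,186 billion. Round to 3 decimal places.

C = 335 + 0.74(2186) = 1952.64
APC = C/Y = 1952.64/2186 = 0.893

APC = 0.893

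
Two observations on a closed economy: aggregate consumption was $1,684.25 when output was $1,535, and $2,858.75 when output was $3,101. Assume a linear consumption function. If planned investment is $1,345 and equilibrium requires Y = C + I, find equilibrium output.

Y = 7512

MPC = (2858.75 − 1684.25)/(3101 − 1535) = 1174.5/1566 = 0.75
a = 1684.25 − 0.75(1535) = 533
Equilibrium: Y = 533 + 0.75Y + 1345
0.25Y = 1878, so Y = 1878/0.25 = 7512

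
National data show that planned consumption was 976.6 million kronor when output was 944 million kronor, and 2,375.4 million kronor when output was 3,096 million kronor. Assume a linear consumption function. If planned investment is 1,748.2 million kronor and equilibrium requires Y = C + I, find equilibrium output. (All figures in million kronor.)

MPC = (2375.4 − 976.6)/(3096 − 944) = 1398.8/2152 = 0.65
a = 976.6 − 0.65(944) = 363
Equilibrium: Y = 363 + 0.65Y + 1748.2
0.35Y = 2111.2, so Y = 2111.2/0.35 = 6032

Y = 6032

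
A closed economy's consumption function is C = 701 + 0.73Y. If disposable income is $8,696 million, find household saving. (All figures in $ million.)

C = 701 + 0.73(8696) = 701 + 6348.08 = 7049.08
S = Y − C = 8696 − 7049.08 = 1646.92

S = 1646.92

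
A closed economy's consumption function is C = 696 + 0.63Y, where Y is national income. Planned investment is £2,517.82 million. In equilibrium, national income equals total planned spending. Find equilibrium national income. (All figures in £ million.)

Y = C + I = 696 + 0.63Y + 2517.82
Y − 0.63Y = 3213.82
0.37Y = 3213.82, so Y = 3213.82/0.37 = 8686

Y = 8686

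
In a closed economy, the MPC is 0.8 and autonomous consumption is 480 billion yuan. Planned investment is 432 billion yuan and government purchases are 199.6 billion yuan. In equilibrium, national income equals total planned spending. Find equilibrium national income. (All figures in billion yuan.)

Y = 5558

Y = C + I + G = 480 + 0.8Y + 432 + 199.6
Y − 0.8Y = 1111.6
0.2Y = 1111.6, so Y = 1111.6/0.2 = 5558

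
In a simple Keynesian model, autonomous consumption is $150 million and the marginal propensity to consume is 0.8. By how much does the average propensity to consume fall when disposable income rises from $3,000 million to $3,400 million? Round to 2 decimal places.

ΔAPC = 0.01

At Y = 3000: C = 150 + 0.8(3000) = 2550, APC = 2550/3000 = 0.850
At Y = 3400: C = 2870, APC = 2870/3400 = 0.844
Fall in APC = 0.850 − 0.844 = 0.006 ≈ 0.01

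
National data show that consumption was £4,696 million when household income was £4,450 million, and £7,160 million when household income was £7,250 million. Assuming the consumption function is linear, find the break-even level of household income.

Y = 6500

MPC = (7160 − 4696)/(7250 − 4450) = 2464/2800 = 0.88
a = 4696 − 0.88(4450) = 4696 − 3916 = 780
Break-even: Y = a/(1−MPC) = 780/0.12 = 6500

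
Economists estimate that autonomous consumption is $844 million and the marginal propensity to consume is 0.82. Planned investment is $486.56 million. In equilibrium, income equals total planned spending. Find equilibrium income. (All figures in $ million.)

Y = 7392

Y = C + I = 844 + 0.82Y + 486.56
Y − 0.82Y = 1330.56
0.18Y = 1330.56, so Y = 1330.56/0.18 = 7392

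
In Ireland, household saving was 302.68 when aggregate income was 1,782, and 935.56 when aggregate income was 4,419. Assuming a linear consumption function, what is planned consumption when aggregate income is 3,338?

C = 2661.88

MPS = ΔS/ΔY = (935.56 − 302.68)/(4419 − 1782) = 632.88/2637 = 0.24
MPC = 1 − MPS = 0.76
Autonomous saving = 302.68 − 0.24(1782) = -125, so a = 125
C = 125 + 0.76(3338) = 125 + 2536.88 = 2661.88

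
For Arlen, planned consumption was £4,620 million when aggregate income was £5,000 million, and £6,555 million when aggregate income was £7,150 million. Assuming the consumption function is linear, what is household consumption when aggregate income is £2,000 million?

C = 1920

MPC = (6555 − 4620)/(7150 − 5000) = 1935/2150 = 0.9
a = 4620 − 0.9(5000) = 4620 − 4500 = 120
C = 120 + 0.9(2000) = 120 + 1800 = 1920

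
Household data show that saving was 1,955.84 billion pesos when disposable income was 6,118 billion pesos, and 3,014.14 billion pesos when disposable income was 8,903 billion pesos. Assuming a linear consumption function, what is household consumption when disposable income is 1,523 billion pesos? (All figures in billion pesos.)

MPS = ΔS/ΔY = (3014.14 − 1955.84)/(8903 − 6118) = 1058.3/2785 = 0.38
MPC = 1 − MPS = 0.62
Autonomous saving = 1955.84 − 0.38(6118) = -369, so a = 369
C = 369 + 0.62(1523) = 369 + 944.26 = 1313.26

C = 1313.26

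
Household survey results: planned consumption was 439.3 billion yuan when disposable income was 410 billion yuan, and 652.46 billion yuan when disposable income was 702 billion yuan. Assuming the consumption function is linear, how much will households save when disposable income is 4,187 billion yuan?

S = 990.49

MPC = (652.46 − 439.3)/(702 − 410) = 213.16/292 = 0.73
a = 439.3 − 0.73(410) = 439.3 − 299.3 = 140
C = 140 + 0.73(4187) = 3196.51
S = 4187 − 3196.51 = 990.49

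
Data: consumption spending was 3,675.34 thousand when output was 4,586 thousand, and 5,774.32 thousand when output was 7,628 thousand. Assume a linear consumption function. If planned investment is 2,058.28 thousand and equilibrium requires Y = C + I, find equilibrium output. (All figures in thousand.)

MPC = (5774.32 − 3675.34)/(7628 − 4586) = 2098.98/3042 = 0.69
a = 3675.34 − 0.69(4586) = 511
Equilibrium: Y = 511 + 0.69Y + 2058.28
0.31Y = 2569.28, so Y = 2569.28/0.31 = 8288

Y = 8288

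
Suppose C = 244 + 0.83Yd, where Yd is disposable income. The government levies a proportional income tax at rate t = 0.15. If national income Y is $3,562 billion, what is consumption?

Yd = (1 − 0.15)(3562) = 0.85(3562) = 3027.7
C = 244 + 0.83(3027.7) = 244 + 2512.991 = 2756.991

C = 2756.991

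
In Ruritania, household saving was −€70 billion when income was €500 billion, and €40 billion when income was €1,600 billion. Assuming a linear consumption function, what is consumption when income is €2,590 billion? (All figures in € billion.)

C = 2451

MPS = ΔS/ΔY = (40 − (-70))/(1600 − 500) = 110/1100 = 0.1
MPC = 1 − MPS = 0.9
Autonomous saving = -70 − 0.1(500) = -120, so a = 120
C = 120 + 0.9(2590) = 120 + 2331 = 2451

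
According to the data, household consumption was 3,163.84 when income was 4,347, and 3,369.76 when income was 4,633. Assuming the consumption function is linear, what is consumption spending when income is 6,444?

MPC = (3369.76 − 3163.84)/(4633 − 4347) = 205.92/286 = 0.72
a = 3163.84 − 0.72(4347) = 3163.84 − 3129.84 = 34
C = 34 + 0.72(6444) = 34 + 4639.68 = 4673.68

C = 4673.68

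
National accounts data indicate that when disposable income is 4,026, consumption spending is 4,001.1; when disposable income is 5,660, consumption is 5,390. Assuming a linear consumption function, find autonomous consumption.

a = 579

MPC = ΔC/ΔY = (5390 − 4001.1)/(5660 − 4026) = 1388.9/1634 = 0.85
a = C − MPC·Y = 4001.1 − 0.85(4026) = 4001.1 − 3422.1 = 579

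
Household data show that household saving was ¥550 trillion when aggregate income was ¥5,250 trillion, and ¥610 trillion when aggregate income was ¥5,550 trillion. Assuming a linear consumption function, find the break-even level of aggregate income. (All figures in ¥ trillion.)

Y = 2500

MPS = ΔS/ΔY = (610 − 550)/(5550 − 5250) = 60/300 = 0.2
MPC = 1 − MPS = 0.8
From S(5250) = 550: −a + 0.2(5250) = 550, so a = 1050 − 550 = 500
Break-even (S = 0): Y = a/MPS = 500/0.2 = 2500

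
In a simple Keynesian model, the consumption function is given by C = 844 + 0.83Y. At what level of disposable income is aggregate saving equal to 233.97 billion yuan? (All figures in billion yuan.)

S = Y − C = -844 + 0.17Y
-844 + 0.17Y = 233.97, so 0.17Y = 1077.97 and Y = 6341

Y = 6341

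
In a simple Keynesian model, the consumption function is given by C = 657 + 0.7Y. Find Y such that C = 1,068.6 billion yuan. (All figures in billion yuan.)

657 + 0.7Y = 1068.6
0.7Y = 411.6, so Y = 411.6/0.7 = 588

Y = 588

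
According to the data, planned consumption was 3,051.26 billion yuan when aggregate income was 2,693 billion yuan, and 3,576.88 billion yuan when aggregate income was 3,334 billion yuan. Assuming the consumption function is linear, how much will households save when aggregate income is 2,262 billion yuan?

MPC = (3576.88 − 3051.26)/(3334 − 2693) = 525.62/641 = 0.82
a = 3051.26 − 0.82(2693) = 3051.26 − 2208.26 = 843
C = 843 + 0.82(2262) = 2697.84
S = 2262 − 2697.84 = -435.84

S = -435.84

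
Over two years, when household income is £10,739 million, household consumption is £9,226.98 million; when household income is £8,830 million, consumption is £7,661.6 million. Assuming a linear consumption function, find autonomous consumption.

MPC = ΔC/ΔY = (9226.98 − 7661.6)/(10739 − 8830) = 1565.38/1909 = 0.82
a = C − MPC·Y = 7661.6 − 0.82(8830) = 7661.6 − 7240.6 = 421

a = 421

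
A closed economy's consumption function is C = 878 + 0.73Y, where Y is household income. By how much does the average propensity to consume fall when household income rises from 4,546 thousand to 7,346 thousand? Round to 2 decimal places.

At Y = 4546: C = 878 + 0.73(4546) = 4196.58, APC = 4196.58/4546 = 0.923
At Y = 7346: C = 6240.58, APC = 6240.58/7346 = 0.850
Fall in APC = 0.923 − 0.850 = 0.073 ≈ 0.07

ΔAPC = 0.07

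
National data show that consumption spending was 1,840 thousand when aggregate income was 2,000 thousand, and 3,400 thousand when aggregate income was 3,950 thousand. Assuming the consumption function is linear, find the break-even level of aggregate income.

Y = 1200

MPC = (3400 − 1840)/(3950 − 2000) = 1560/1950 = 0.8
a = 1840 − 0.8(2000) = 1840 − 1600 = 240
Break-even: Y = a/(1−MPC) = 240/0.2 = 1200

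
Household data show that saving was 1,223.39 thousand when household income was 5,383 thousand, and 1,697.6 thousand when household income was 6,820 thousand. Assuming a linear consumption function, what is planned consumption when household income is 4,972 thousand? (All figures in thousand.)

MPS = ΔS/ΔY = (1697.6 − 1223.39)/(6820 − 5383) = 474.21/1437 = 0.33
MPC = 1 − MPS = 0.67
Autonomous saving = 1223.39 − 0.33(5383) = -553, so a = 553
C = 553 + 0.67(4972) = 553 + 3331.24 = 3884.24

C = 3884.24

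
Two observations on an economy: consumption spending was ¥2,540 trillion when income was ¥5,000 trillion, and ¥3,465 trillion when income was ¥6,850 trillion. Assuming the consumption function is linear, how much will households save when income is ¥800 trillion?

MPC = (3465 − 2540)/(6850 − 5000) = 925/1850 = 0.5
a = 2540 − 0.5(5000) = 2540 − 2500 = 40
C = 40 + 0.5(800) = 440
S = 800 − 440 = 360

S = 360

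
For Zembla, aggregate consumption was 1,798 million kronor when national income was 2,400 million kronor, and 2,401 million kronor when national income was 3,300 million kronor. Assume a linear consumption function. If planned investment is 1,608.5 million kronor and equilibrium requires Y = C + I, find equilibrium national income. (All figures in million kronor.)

Y = 5450

MPC = (2401 − 1798)/(3300 − 2400) = 603/900 = 0.67
a = 1798 − 0.67(2400) = 190
Equilibrium: Y = 190 + 0.67Y + 1608.5
0.33Y = 1798.5, so Y = 1798.5/0.33 = 5450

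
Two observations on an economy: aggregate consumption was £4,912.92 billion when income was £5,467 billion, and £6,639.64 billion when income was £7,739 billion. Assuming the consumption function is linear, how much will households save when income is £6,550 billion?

S = 814

MPC = (6639.64 − 4912.92)/(7739 − 5467) = 1726.72/2272 = 0.76
a = 4912.92 − 0.76(5467) = 4912.92 − 4154.92 = 758
C = 758 + 0.76(6550) = 5736
S = 6550 − 5736 = 814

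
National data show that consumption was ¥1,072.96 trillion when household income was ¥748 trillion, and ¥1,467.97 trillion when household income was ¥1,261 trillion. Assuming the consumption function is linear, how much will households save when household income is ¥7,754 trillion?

MPC = (1467.97 − 1072.96)/(1261 − 748) = 395.01/513 = 0.77
a = 1072.96 − 0.77(748) = 1072.96 − 575.96 = 497
C = 497 + 0.77(7754) = 6467.58
S = 7754 − 6467.58 = 1286.42

S = 1286.42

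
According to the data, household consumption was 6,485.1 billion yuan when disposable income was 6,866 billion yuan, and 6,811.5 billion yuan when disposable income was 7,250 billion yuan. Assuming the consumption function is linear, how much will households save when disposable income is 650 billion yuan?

MPC = (6811.5 − 6485.1)/(7250 − 6866) = 326.4/384 = 0.85
a = 6485.1 − 0.85(6866) = 6485.1 − 5836.1 = 649
C = 649 + 0.85(650) = 1201.5
S = 650 − 1201.5 = -551.5

S = -551.5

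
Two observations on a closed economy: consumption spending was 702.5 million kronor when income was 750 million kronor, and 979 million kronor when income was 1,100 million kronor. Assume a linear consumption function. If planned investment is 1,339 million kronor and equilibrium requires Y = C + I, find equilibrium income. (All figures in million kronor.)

Y = 6900

MPC = (979 − 702.5)/(1100 − 750) = 276.5/350 = 0.79
a = 702.5 − 0.79(750) = 110
Equilibrium: Y = 110 + 0.79Y + 1339
0.21Y = 1449, so Y = 1449/0.21 = 6900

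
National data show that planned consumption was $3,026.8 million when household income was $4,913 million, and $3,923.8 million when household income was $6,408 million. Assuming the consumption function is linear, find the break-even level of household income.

MPC = (3923.8 − 3026.8)/(6408 − 4913) = 897/1495 = 0.6
a = 3026.8 − 0.6(4913) = 3026.8 − 2947.8 = 79
Break-even: Y = a/(1−MPC) = 79/0.4 = 197.5

Y = 197.5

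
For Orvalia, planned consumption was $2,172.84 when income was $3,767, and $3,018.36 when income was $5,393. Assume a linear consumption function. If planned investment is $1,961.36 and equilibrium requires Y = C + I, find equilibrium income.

MPC = (3018.36 − 2172.84)/(5393 − 3767) = 845.52/1626 = 0.52
a = 2172.84 − 0.52(3767) = 214
Equilibrium: Y = 214 + 0.52Y + 1961.36
0.48Y = 2175.36, so Y = 2175.36/0.48 = 4532

Y = 4532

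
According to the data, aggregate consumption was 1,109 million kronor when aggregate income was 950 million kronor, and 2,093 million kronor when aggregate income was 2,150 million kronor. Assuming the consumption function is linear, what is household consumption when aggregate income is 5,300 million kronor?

MPC = (2093 − 1109)/(2150 − 950) = 984/1200 = 0.82
a = 1109 − 0.82(950) = 1109 − 779 = 330
C = 330 + 0.82(5300) = 330 + 4346 = 4676

C = 4676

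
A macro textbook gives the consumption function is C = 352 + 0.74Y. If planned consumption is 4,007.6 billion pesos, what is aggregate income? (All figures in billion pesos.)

352 + 0.74Y = 4007.6
0.74Y = 3655.6, so Y = 3655.6/0.74 = 4940

Y = 4940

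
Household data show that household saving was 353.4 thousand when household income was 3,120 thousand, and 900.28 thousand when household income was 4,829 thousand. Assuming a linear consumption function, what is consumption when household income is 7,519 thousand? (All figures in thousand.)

MPS = ΔS/ΔY = (900.28 − 353.4)/(4829 − 3120) = 546.88/1709 = 0.32
MPC = 1 − MPS = 0.68
Autonomous saving = 353.4 − 0.32(3120) = -645, so a = 645
C = 645 + 0.68(7519) = 645 + 5112.92 = 5757.92

C = 5757.92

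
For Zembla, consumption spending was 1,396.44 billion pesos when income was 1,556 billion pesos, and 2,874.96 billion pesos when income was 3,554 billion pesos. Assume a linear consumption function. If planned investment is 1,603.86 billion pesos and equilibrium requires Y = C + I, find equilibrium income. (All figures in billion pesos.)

MPC = (2874.96 − 1396.44)/(3554 − 1556) = 1478.52/1998 = 0.74
a = 1396.44 − 0.74(1556) = 245
Equilibrium: Y = 245 + 0.74Y + 1603.86
0.26Y = 1848.86, so Y = 1848.86/0.26 = 7111

Y = 7111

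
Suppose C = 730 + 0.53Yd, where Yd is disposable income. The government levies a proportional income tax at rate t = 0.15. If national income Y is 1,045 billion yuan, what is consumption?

C = 1200.7725

Yd = (1 − 0.15)(1045) = 0.85(1045) = 888.25
C = 730 + 0.53(888.25) = 730 + 470.7725 = 1200.7725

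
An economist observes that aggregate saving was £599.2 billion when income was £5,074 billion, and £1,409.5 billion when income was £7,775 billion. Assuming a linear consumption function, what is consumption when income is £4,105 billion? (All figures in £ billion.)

C = 3796.5

MPS = ΔS/ΔY = (1409.5 − 599.2)/(7775 − 5074) = 810.3/2701 = 0.3
MPC = 1 − MPS = 0.7
Autonomous saving = 599.2 − 0.3(5074) = -923, so a = 923
C = 923 + 0.7(4105) = 923 + 2873.5 = 3796.5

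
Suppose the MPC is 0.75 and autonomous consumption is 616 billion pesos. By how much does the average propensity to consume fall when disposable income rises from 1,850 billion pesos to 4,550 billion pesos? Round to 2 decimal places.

At Y = 1850: C = 616 + 0.75(1850) = 2003.5, APC = 2003.5/1850 = 1.083
At Y = 4550: C = 4028.5, APC = 4028.5/4550 = 0.885
Fall in APC = 1.083 − 0.885 = 0.198 ≈ 0.20

ΔAPC = 0.20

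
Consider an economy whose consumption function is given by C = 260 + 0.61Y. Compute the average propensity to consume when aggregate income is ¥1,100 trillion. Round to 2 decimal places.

C = 260 + 0.61(1100) = 931
APC = C/Y = 931/1100 = 0.85

APC = 0.85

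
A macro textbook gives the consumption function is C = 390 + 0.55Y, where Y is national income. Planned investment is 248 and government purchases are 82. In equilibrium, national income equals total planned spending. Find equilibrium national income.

Y = C + I + G = 390 + 0.55Y + 248 + 82
Y − 0.55Y = 720
0.45Y = 720, so Y = 720/0.45 = 1600

Y = 1600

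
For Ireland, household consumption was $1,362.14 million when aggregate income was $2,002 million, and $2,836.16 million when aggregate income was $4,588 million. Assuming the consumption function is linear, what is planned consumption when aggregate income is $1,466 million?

MPC = (2836.16 − 1362.14)/(4588 − 2002) = 1474.02/2586 = 0.57
a = 1362.14 − 0.57(2002) = 1362.14 − 1141.14 = 221
C = 221 + 0.57(1466) = 221 + 835.62 = 1056.62

C = 1056.62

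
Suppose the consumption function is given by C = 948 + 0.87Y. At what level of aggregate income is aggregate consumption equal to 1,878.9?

Y = 1070

948 + 0.87Y = 1878.9
0.87Y = 930.9, so Y = 930.9/0.87 = 1070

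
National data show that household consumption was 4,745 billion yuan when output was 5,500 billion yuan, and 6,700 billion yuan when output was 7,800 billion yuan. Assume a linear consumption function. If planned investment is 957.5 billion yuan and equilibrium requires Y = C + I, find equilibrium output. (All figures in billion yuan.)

Y = 6850

MPC = (6700 − 4745)/(7800 − 5500) = 1955/2300 = 0.85
a = 4745 − 0.85(5500) = 70
Equilibrium: Y = 70 + 0.85Y + 957.5
0.15Y = 1027.5, so Y = 1027.5/0.15 = 6850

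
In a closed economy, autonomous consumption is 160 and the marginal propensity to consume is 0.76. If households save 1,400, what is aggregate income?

Y = 6500

S = Y − C = -160 + 0.24Y
-160 + 0.24Y = 1400, so 0.24Y = 1560 and Y = 6500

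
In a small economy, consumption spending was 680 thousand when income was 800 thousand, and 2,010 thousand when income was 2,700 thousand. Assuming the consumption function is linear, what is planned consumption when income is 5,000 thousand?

C = 3620

MPC = (2010 − 680)/(2700 − 800) = 1330/1900 = 0.7
a = 680 − 0.7(800) = 680 − 560 = 120
C = 120 + 0.7(5000) = 120 + 3500 = 3620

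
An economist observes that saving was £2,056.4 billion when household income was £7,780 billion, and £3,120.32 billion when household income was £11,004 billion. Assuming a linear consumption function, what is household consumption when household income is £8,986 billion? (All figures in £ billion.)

C = 6531.62

MPS = ΔS/ΔY = (3120.32 − 2056.4)/(11004 − 7780) = 1063.92/3224 = 0.33
MPC = 1 − MPS = 0.67
Autonomous saving = 2056.4 − 0.33(7780) = -511, so a = 511
C = 511 + 0.67(8986) = 511 + 6020.62 = 6531.62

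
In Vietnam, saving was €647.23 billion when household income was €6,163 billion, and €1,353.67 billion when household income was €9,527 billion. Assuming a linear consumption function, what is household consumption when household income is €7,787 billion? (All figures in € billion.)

C = 6798.73

MPS = ΔS/ΔY = (1353.67 − 647.23)/(9527 − 6163) = 706.44/3364 = 0.21
MPC = 1 − MPS = 0.79
Autonomous saving = 647.23 − 0.21(6163) = -647, so a = 647
C = 647 + 0.79(7787) = 647 + 6151.73 = 6798.73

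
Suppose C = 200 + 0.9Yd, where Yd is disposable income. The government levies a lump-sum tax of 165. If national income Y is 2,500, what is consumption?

Yd = Y − T = 2500 − 165 = 2335
C = 200 + 0.9(2335) = 200 + 2101.5 = 2301.5

C = 2301.5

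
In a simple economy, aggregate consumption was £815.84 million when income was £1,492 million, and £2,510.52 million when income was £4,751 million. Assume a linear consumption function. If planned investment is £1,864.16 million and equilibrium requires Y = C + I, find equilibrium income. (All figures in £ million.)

MPC = (2510.52 − 815.84)/(4751 − 1492) = 1694.68/3259 = 0.52
a = 815.84 − 0.52(1492) = 40
Equilibrium: Y = 40 + 0.52Y + 1864.16
0.48Y = 1904.16, so Y = 1904.16/0.48 = 3967

Y = 3967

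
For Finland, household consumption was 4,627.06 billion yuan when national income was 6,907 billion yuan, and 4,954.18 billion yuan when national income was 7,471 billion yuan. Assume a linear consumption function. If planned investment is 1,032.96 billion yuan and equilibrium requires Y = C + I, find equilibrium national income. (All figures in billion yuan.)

Y = 3938

MPC = (4954.18 − 4627.06)/(7471 − 6907) = 327.12/564 = 0.58
a = 4627.06 − 0.58(6907) = 621
Equilibrium: Y = 621 + 0.58Y + 1032.96
0.42Y = 1653.96, so Y = 1653.96/0.42 = 3938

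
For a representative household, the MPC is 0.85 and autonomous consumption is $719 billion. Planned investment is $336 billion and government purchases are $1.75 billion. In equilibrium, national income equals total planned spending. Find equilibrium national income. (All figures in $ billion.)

Y = 7045

Y = C + I + G = 719 + 0.85Y + 336 + 1.75
Y − 0.85Y = 1056.75
0.15Y = 1056.75, so Y = 1056.75/0.15 = 7045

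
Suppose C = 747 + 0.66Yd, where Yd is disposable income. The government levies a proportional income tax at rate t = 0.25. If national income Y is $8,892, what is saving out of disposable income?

S = 1520.46

Yd = (1 − 0.25)(8892) = 0.75(8892) = 6669
C = 747 + 0.66(6669) = 747 + 4401.54 = 5148.54
S = Yd − C = 6669 − 5148.54 = 1520.46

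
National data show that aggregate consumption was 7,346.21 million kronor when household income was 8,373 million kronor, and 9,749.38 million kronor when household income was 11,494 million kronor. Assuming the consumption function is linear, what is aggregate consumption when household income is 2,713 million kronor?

MPC = (9749.38 − 7346.21)/(11494 − 8373) = 2403.17/3121 = 0.77
a = 7346.21 − 0.77(8373) = 7346.21 − 6447.21 = 899
C = 899 + 0.77(2713) = 899 + 2089.01 = 2988.01

C = 2988.01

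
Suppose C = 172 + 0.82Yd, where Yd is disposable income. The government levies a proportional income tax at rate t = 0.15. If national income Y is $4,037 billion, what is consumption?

C = 2985.789

Yd = (1 − 0.15)(4037) = 0.85(4037) = 3431.45
C = 172 + 0.82(3431.45) = 172 + 2813.789 = 2985.789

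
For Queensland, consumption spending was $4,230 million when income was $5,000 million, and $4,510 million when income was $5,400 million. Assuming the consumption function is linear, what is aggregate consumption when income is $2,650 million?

C = 2585

MPC = (4510 − 4230)/(5400 − 5000) = 280/400 = 0.7
a = 4230 − 0.7(5000) = 4230 − 3500 = 730
C = 730 + 0.7(2650) = 730 + 1855 = 2585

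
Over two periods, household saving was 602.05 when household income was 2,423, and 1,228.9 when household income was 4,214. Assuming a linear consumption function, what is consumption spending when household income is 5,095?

MPS = ΔS/ΔY = (1228.9 − 602.05)/(4214 − 2423) = 626.85/1791 = 0.35
MPC = 1 − MPS = 0.65
Autonomous saving = 602.05 − 0.35(2423) = -246, so a = 246
C = 246 + 0.65(5095) = 246 + 3311.75 = 3557.75

C = 3557.75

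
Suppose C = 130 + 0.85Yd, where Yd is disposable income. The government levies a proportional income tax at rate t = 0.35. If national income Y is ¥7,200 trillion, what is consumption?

C = 4108

Yd = (1 − 0.35)(7200) = 0.65(7200) = 4680
C = 130 + 0.85(4680) = 130 + 3978 = 4108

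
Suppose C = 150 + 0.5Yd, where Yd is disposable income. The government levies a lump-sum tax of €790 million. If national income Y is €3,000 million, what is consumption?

C = 1255

Yd = Y − T = 3000 − 790 = 2210
C = 150 + 0.5(2210) = 150 + 1105 = 1255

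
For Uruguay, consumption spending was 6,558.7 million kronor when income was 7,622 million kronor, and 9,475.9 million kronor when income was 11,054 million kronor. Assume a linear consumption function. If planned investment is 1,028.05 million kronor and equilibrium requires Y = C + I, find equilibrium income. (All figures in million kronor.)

MPC = (9475.9 − 6558.7)/(11054 − 7622) = 2917.2/3432 = 0.85
a = 6558.7 − 0.85(7622) = 80
Equilibrium: Y = 80 + 0.85Y + 1028.05
0.15Y = 1108.05, so Y = 1108.05/0.15 = 7387

Y = 7387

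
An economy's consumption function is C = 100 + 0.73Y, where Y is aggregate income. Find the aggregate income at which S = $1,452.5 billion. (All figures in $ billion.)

S = Y − C = -100 + 0.27Y
-100 + 0.27Y = 1452.5, so 0.27Y = 1552.5 and Y = 5750

Y = 5750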